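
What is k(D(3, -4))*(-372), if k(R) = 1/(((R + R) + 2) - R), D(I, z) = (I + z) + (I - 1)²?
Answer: -372/5 ≈ -74.400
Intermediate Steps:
D(I, z) = I + z + (-1 + I)² (D(I, z) = (I + z) + (-1 + I)² = I + z + (-1 + I)²)
k(R) = 1/(2 + R) (k(R) = 1/((2*R + 2) - R) = 1/((2 + 2*R) - R) = 1/(2 + R))
k(D(3, -4))*(-372) = -372/(2 + (3 - 4 + (-1 + 3)²)) = -372/(2 + (3 - 4 + 2²)) = -372/(2 + (3 - 4 + 4)) = -372/(2 + 3) = -372/5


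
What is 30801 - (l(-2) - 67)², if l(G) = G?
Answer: 26040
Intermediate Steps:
30801 - (l(-2) - 67)² = 30801 - (-2 - 67)² = 30801 - 1*(-69)² = 30801 - 1*4761 = 30801 - 4761 = 26040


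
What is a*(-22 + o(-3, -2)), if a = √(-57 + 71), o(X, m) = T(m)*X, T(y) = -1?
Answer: -19*√14 ≈ -71.092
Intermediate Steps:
o(X, m) = -X
a = √14 ≈ 3.7417
a*(-22 + o(-3, -2)) = √14*(-22 - 1*(-3)) = √14*(-22 + 3) = √14*(-19) = -19*√14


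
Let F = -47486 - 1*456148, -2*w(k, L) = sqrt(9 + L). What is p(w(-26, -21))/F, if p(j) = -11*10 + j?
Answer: 55/251817 + I*sqrt(3)/503634 ≈ 0.00021841 + 3.4391e-6*I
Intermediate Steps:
w(k, L) = -sqrt(9 + L)/2
p(j) = -110 + j
F = -503634 (F = -47486 - 456148 = -503634)
p(w(-26, -21))/F = (-110 - sqrt(9 - 21)/2)/(-503634) = (-110 - I*sqrt(3))*(-1/503634) = 55/251817 + I*sqrt(3)/503634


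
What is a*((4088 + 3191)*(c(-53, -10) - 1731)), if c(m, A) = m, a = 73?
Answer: -947958728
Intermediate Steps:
a*((4088 + 3191)*(c(-53, -10) - 1731)) = 73*((4088 + 3191)*(-53 - 1731)) = 73*(7279*(-1784)) = 73*(-12985736) = -947958728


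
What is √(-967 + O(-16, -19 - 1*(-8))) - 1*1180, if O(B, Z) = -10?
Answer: -1180 + I*√977 ≈ -1180.0 + 31.257*I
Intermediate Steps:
√(-967 + O(-16, -19 - 1*(-8))) - 1*1180 = √(-967 - 10) - 1*1180 = √(-977) - 1180 = I*√977 - 1180 = -1180 + I*√977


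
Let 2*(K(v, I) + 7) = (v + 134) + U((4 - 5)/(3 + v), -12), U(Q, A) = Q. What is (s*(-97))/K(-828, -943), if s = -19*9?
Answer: -27368550/584099 ≈ -46.856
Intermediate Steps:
s = -171
K(v, I) = 60 + v/2 - 1/(2*(3 + v)) (K(v, I) = -7 + ((v + 134) + (4 - 5)/(3 + v))/2 = -7 + ((134 + v) - 1/(3 + v))/2 = -7 + (134 + v - 1/(3 + v))/2 = -7 + (67 + v/2 - 1/(2*(3 + v))) = 60 + v/2 - 1/(2*(3 + v)))
(s*(-97))/K(-828, -943) = (-171*(-97))/(((-1 + (3 - 828)*(120 - 828))/(2*(3 - 828)))) = 16587/(((½)*(-1 - 825*(-708))/(-825))) = 16587/(((½)*(-1/825)*(-1 + 584100))) = 16587/(((½)*(-1/825)*584099)) = 16587/(-584099/1650) = 16587*(-1650/584099) = -27368550/584099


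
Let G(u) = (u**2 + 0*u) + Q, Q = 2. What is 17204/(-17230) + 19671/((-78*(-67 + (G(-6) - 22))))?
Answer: 45082303/11423490 ≈ 3.9465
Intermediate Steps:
G(u) = 2 + u**2 (G(u) = (u**2 + 0*u) + 2 = (u**2 + 0) + 2 = u**2 + 2 = 2 + u**2)
17204/(-17230) + 19671/((-78*(-67 + (G(-6) - 22)))) = 17204/(-17230) + 19671/((-78*(-67 + ((2 + (-6)**2) - 22)))) = 17204*(-1/17230) + 19671/((-78*(-67 + ((2 + 36) - 22)))) = -8602/8615 + 19671/((-78*(-67 + (38 - 22)))) = -8602/8615 + 19671/((-78*(-67 + 16))) = -8602/8615 + 19671/((-78*(-51))) = -8602/8615 + 19671/3978 = -8602/8615 + 19671*(1/3978) = -8602/8615 + 6557/1326 = 45082303/11423490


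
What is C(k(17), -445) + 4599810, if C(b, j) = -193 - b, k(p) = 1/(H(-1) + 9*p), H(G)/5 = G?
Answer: 680743315/148 ≈ 4.5996e+6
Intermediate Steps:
H(G) = 5*G
k(p) = 1/(-5 + 9*p) (k(p) = 1/(5*(-1) + 9*p) = 1/(-5 + 9*p))
C(k(17), -445) + 4599810 = (-193 - 1/(-5 + 9*17)) + 4599810 = (-193 - 1/(-5 + 153)) + 4599810 = (-193 - 1/148) + 4599810 = -28565/148 + 4599810 = 680743315/148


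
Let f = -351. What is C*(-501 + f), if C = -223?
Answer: 189996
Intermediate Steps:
C*(-501 + f) = -223*(-501 - 351) = -223*(-852) = 189996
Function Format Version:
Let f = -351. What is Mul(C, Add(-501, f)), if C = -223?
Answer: 189996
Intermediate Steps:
Mul(C, Add(-501, f)) = Mul(-223, Add(-501, -351)) = Mul(-223, -852) = 189996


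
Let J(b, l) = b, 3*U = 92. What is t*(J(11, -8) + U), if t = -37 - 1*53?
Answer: -3750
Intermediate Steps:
U = 92/3 (U = (⅓)*92 = 92/3 ≈ 30.667)
t = -90 (t = -37 - 53 = -90)
t*(J(11, -8) + U) = -90*(11 + 92/3) = -90*125/3 = -3750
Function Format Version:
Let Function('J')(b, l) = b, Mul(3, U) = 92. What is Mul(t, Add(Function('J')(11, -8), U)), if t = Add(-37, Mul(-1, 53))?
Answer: -3750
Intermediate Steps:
U = Rational(92, 3) (U = Mul(Rational(1, 3), 92) = Rational(92, 3) ≈ 30.667)
t = -90 (t = Add(-37, -53) = -90)
Mul(t, Add(Function('J')(11, -8), U)) = Mul(-90, Add(11, Rational(92, 3))) = Mul(-90, Rational(125, 3)) = -3750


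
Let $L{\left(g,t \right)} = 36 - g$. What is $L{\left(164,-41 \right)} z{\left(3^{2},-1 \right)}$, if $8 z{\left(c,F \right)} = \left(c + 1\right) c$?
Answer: $-1440$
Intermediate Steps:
$z{\left(c,F \right)} = \frac{c \left(1 + c\right)}{8}$ ($z{\left(c,F \right)} = \frac{\left(c + 1\right) c}{8} = \frac{\left(1 + c\right) c}{8} = \frac{c \left(1 + c\right)}{8}$)
$L{\left(164,-41 \right)} z{\left(3^{2},-1 \right)} = \left(36 - 164\right) \frac{3^{2} \left(1 + 3^{2}\right)}{8} = \left(36 - 164\right) \frac{1}{8} \cdot 9 \left(1 + 9\right) = - 128 \cdot \frac{1}{8} \cdot 9 \cdot 10 = \left(-128\right) \frac{45}{4} = -1440$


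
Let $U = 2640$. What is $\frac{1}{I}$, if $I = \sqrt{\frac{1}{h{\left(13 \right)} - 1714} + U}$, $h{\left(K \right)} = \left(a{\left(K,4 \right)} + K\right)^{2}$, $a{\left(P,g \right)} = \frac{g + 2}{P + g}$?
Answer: $\frac{3 \sqrt{57778887731983}}{1171676591} \approx 0.019462$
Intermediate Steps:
$a{\left(P,g \right)} = \frac{2 + g}{P + g}$
$h{\left(K \right)} = \left(K + \frac{6}{4 + K}\right)^{2}$ ($h{\left(K \right)} = \left(\frac{2 + 4}{K + 4} + K\right)^{2} = \left(\frac{1}{4 + K} 6 + K\right)^{2} = \left(\frac{6}{4 + K} + K\right)^{2} = \left(K + \frac{6}{4 + K}\right)^{2}$)
$I = \frac{\sqrt{57778887731983}}{147939}$ ($I = \sqrt{\frac{1}{\frac{\left(6 + 13 \left(4 + 13\right)\right)^{2}}{\left(4 + 13\right)^{2}} - 1714} + 2640} = \sqrt{\frac{1}{\frac{\left(6 + 13 \cdot 17\right)^{2}}{289} - 1714} + 2640} = \sqrt{\frac{1}{\frac{\left(6 + 221\right)^{2}}{289} - 1714} + 2640} = \sqrt{\frac{1}{\frac{227^{2}}{289} - 1714} + 2640} = \sqrt{\frac{1}{\frac{1}{289} \cdot 51529 - 1714} + 2640} = \sqrt{\frac{1}{\frac{51529}{289} - 1714} + 2640} = \sqrt{\frac{1}{- \frac{443817}{289}} + 2640} = \sqrt{- \frac{289}{443817} + 2640} = \sqrt{\frac{1171676591}{443817}} = \frac{\sqrt{57778887731983}}{147939} \approx 51.381$)
$\frac{1}{I} = \frac{1}{\frac{1}{147939} \sqrt{57778887731983}} = \frac{3 \sqrt{57778887731983}}{1171676591}$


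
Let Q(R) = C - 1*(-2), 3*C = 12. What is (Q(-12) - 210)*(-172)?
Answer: 35088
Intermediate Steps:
C = 4 (C = (1/3)*12 = 4)
Q(R) = 6 (Q(R) = 4 - 1*(-2) = 4 + 2 = 6)
(Q(-12) - 210)*(-172) = (6 - 210)*(-172) = -204*(-172) = 35088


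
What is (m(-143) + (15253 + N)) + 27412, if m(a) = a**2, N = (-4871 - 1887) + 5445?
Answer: 61801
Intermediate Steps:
N = -1313 (N = -6758 + 5445 = -1313)
(m(-143) + (15253 + N)) + 27412 = ((-143)**2 + (15253 - 1313)) + 27412 = (20449 + 13940) + 27412 = 34389 + 27412 = 61801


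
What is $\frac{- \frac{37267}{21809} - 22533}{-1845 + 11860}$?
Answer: $- \frac{491459464}{218417135} \approx -2.2501$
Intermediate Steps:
$\frac{- \frac{37267}{21809} - 22533}{-1845 + 11860} = \frac{\left(-37267\right) \frac{1}{21809} - 22533}{10015} = \left(- \frac{37267}{21809} - 22533\right) \frac{1}{10015} = \left(- \frac{491459464}{21809}\right) \frac{1}{10015} = - \frac{491459464}{218417135}$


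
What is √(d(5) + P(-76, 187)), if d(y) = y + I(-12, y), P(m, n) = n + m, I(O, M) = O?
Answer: 2*√26 ≈ 10.198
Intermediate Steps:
P(m, n) = m + n
d(y) = -12 + y (d(y) = y - 12 = -12 + y)
√(d(5) + P(-76, 187)) = √((-12 + 5) + (-76 + 187)) = √(-7 + 111) = √104 = 2*√26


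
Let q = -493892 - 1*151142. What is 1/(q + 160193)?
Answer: -1/484841 ≈ -2.0625e-6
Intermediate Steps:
q = -645034 (q = -493892 - 151142 = -645034)
1/(q + 160193) = 1/(-645034 + 160193) = 1/(-484841) = -1/484841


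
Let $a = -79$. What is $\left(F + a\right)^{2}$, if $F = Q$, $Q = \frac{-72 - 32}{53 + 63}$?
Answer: $\frac{5368489}{841} \approx 6383.5$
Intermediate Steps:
$Q = - \frac{26}{29}$ ($Q = \frac{-72 - 32}{116} = \left(-72 - 32\right) \frac{1}{116} = \left(-104\right) \frac{1}{116} = - \frac{26}{29} \approx -0.89655$)
$F = - \frac{26}{29} \approx -0.89655$
$\left(F + a\right)^{2} = \left(- \frac{26}{29} - 79\right)^{2} = \left(- \frac{2317}{29}\right)^{2} = \frac{5368489}{841}$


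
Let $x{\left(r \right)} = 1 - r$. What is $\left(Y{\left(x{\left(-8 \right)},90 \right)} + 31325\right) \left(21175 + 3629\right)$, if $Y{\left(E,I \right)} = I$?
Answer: $779217660$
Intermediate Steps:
$\left(Y{\left(x{\left(-8 \right)},90 \right)} + 31325\right) \left(21175 + 3629\right) = \left(90 + 31325\right) \left(21175 + 3629\right) = 31415 \cdot 24804 = 779217660$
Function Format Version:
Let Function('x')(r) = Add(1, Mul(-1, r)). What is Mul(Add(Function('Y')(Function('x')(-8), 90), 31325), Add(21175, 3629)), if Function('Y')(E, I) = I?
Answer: 779217660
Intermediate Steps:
Mul(Add(Function('Y')(Function('x')(-8), 90), 31325), Add(21175, 3629)) = Mul(Add(90, 31325), Add(21175, 3629)) = Mul(31415, 24804) = 779217660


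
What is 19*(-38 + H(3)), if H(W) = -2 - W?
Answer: -817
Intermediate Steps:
19*(-38 + H(3)) = 19*(-38 + (-2 - 1*3)) = 19*(-38 + (-2 - 3)) = 19*(-38 - 5) = 19*(-43) = -817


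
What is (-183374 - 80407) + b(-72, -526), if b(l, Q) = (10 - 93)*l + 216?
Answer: -257589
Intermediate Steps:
b(l, Q) = 216 - 83*l (b(l, Q) = -83*l + 216 = 216 - 83*l)
(-183374 - 80407) + b(-72, -526) = (-183374 - 80407) + (216 - 83*(-72)) = -263781 + (216 + 5976) = -263781 + 6192 = -257589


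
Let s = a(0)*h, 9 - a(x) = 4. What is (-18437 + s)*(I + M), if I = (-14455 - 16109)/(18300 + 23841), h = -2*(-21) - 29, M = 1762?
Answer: -454534780872/14047 ≈ -3.2358e+7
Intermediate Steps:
a(x) = 5 (a(x) = 9 - 1*4 = 9 - 4 = 5)
h = 13 (h = 42 - 29 = 13)
I = -10188/14047 (I = -30564/42141 = -30564*1/42141 = -10188/14047 ≈ -0.72528)
s = 65 (s = 5*13 = 65)
(-18437 + s)*(I + M) = (-18437 + 65)*(-10188/14047 + 1762) = -18372*24740626/14047 = -454534780872/14047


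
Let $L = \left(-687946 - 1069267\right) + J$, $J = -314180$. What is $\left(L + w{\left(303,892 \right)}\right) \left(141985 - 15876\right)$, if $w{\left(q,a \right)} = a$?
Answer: $-261108810609$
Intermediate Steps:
$L = -2071393$ ($L = \left(-687946 - 1069267\right) - 314180 = -1757213 - 314180 = -2071393$)
$\left(L + w{\left(303,892 \right)}\right) \left(141985 - 15876\right) = \left(-2071393 + 892\right) \left(141985 - 15876\right) = \left(-2070501\right) 126109 = -261108810609$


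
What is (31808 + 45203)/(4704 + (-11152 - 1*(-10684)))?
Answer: 77011/4236 ≈ 18.180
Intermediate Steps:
(31808 + 45203)/(4704 + (-11152 - 1*(-10684))) = 77011/(4704 + (-11152 + 10684)) = 77011/(4704 - 468) = 77011/4236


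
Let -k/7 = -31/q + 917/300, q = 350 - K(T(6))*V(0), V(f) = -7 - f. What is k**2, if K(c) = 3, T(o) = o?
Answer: 109499442649/252810000 ≈ 433.13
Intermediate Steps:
q = 371 (q = 350 - 3*(-7 - 1*0) = 350 - 3*(-7 + 0) = 350 - 3*(-7) = 350 - 1*(-21) = 350 + 21 = 371)
k = -330907/15900 (k = -7*(-31/371 + 917/300) = -7*330907/111300 = -330907/15900 ≈ -20.812)
k**2 = (-330907/15900)**2 = 109499442649/252810000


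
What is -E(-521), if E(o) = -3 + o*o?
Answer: -271438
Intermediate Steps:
E(o) = -3 + o²
-E(-521) = -(-3 + (-521)²) = -(-3 + 271441) = -1*271438 = -271438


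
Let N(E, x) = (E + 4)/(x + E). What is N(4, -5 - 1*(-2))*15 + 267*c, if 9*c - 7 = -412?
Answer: -11895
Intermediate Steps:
c = -45 (c = 7/9 + (⅑)*(-412) = 7/9 - 412/9 = -45)
N(E, x) = (4 + E)/(E + x)
N(4, -5 - 1*(-2))*15 + 267*c = ((4 + 4)/(4 + (-5 - 1*(-2))))*15 + 267*(-45) = (8/(4 + (-5 + 2)))*15 - 12015 = (8/(4 - 3))*15 - 12015 = (8/1)*15 - 12015 = (1*8)*15 - 12015 = 8*15 - 12015 = 120 - 12015 = -11895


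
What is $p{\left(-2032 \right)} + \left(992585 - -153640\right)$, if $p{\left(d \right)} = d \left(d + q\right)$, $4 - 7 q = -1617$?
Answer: $\frac{33632871}{7} \approx 4.8047 \cdot 10^{6}$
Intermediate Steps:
$q = \frac{1621}{7}$ ($q = \frac{4}{7} - -231 = \frac{4}{7} + 231 = \frac{1621}{7} \approx 231.57$)
$p{\left(d \right)} = d \left(\frac{1621}{7} + d\right)$ ($p{\left(d \right)} = d \left(d + \frac{1621}{7}\right) = d \left(\frac{1621}{7} + d\right)$)
$p{\left(-2032 \right)} + \left(992585 - -153640\right) = \frac{1}{7} \left(-2032\right) \left(1621 + 7 \left(-2032\right)\right) + \left(992585 - -153640\right) = \frac{1}{7} \left(-2032\right) \left(1621 - 14224\right) + \left(992585 + 153640\right) = \frac{1}{7} \left(-2032\right) \left(-12603\right) + 1146225 = \frac{25609296}{7} + 1146225 = \frac{33632871}{7}$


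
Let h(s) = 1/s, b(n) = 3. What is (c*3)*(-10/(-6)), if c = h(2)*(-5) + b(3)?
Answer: 5/2 ≈ 2.5000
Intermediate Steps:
h(s) = 1/s
c = ½ (c = -5/2 + 3 = ½ ≈ 0.50000)
(c*3)*(-10/(-6)) = ((½)*3)*(-10/(-6)) = 3*(-10*(-⅙))/2 = (3/2)*(5/3) = 5/2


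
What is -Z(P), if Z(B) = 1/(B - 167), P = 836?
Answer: -1/669 ≈ -0.0014948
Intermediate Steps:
Z(B) = 1/(-167 + B)
-Z(P) = -1/(-167 + 836) = -1/669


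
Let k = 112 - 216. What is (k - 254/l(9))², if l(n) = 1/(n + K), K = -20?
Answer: 7236100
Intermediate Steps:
l(n) = 1/(-20 + n) (l(n) = 1/(n - 20) = 1/(-20 + n))
k = -104
(k - 254/l(9))² = (-104 - 254/(1/(-20 + 9)))² = (-104 - 254/(1/(-11)))² = (-104 - 254/(-1/11))² = (-104 - 254*(-11))² = (-104 + 2794)² = 2690² = 7236100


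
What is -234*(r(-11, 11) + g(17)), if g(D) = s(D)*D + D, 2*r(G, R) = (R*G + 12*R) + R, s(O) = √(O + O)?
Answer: -6552 - 3978*√34 ≈ -29748.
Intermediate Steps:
s(O) = √2*√O (s(O) = √(2*O) = √2*√O)
r(G, R) = 13*R/2 + G*R/2 (r(G, R) = ((R*G + 12*R) + R)/2 = ((G*R + 12*R) + R)/2 = ((12*R + G*R) + R)/2 = (13*R + G*R)/2 = 13*R/2 + G*R/2)
g(D) = D + √2*D^(3/2) (g(D) = (√2*√D)*D + D = √2*D^(3/2) + D = D + √2*D^(3/2))
-234*(r(-11, 11) + g(17)) = -234*((½)*11*(13 - 11) + (17 + √2*17^(3/2))) = -234*((½)*11*2 + (17 + √2*(17*√17))) = -234*(11 + (17 + 17*√34)) = -234*(28 + 17*√34) = -6552 - 3978*√34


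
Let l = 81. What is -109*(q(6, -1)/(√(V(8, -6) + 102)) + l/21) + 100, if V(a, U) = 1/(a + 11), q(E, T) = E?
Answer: -2243/7 - 654*√36841/1939 ≈ -385.17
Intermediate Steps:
V(a, U) = 1/(11 + a)
-109*(q(6, -1)/(√(V(8, -6) + 102)) + l/21) + 100 = -109*(6/(√(1/(11 + 8) + 102)) + 81/21) + 100 = -109*(6/(√(1/19 + 102)) + 81*(1/21)) + 100 = -109*(6/(√(1/19 + 102)) + 27/7) + 100 = -109*(6/(√(1939/19)) + 27/7) + 100 = -109*(6/((√36841/19)) + 27/7) + 100 = -109*(6*(√36841/1939) + 27/7) + 100 = -109*(6*√36841/1939 + 27/7) + 100 = -109*(27/7 + 6*√36841/1939) + 100 = (-2943/7 - 654*√36841/1939) + 100 = -2243/7 - 654*√36841/1939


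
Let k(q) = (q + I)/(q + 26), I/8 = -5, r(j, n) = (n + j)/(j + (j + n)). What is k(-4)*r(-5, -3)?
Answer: -16/13 ≈ -1.2308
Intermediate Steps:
r(j, n) = (j + n)/(n + 2*j)
I = -40 (I = 8*(-5) = -40)
k(q) = (-40 + q)/(26 + q) (k(q) = (q - 40)/(q + 26) = (-40 + q)/(26 + q))
k(-4)*r(-5, -3) = ((-40 - 4)/(26 - 4))*((-5 - 3)/(-3 + 2*(-5))) = (-44/22)*(-8/(-3 - 10)) = ((1/22)*(-44))*(-8/(-13)) = -(-2)*(-8)/13 = -2*8/13 = -16/13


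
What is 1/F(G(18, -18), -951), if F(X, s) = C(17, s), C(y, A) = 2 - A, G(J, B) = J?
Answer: 1/953 ≈ 0.0010493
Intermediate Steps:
F(X, s) = 2 - s
1/F(G(18, -18), -951) = 1/(2 - 1*(-951)) = 1/(2 + 951) = 1/953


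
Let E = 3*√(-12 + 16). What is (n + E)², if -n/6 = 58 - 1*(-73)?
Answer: 608400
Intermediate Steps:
n = -786 (n = -6*(58 - 1*(-73)) = -6*(58 + 73) = -6*131 = -786)
E = 6 (E = 3*√4 = 3*2 = 6)
(n + E)² = (-786 + 6)² = (-780)² = 608400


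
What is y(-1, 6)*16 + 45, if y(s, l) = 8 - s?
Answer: 189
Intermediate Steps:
y(-1, 6)*16 + 45 = (8 - 1*(-1))*16 + 45 = (8 + 1)*16 + 45 = 9*16 + 45 = 144 + 45 = 189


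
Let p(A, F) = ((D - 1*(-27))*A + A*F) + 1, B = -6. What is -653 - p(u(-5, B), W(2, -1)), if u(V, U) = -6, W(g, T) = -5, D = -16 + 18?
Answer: -510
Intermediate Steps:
D = 2
p(A, F) = 1 + 29*A + A*F (p(A, F) = ((2 - 1*(-27))*A + A*F) + 1 = ((2 + 27)*A + A*F) + 1 = (29*A + A*F) + 1 = 1 + 29*A + A*F)
-653 - p(u(-5, B), W(2, -1)) = -653 - (1 + 29*(-6) - 6*(-5)) = -653 - (1 - 174 + 30) = -653 - 1*(-143) = -653 + 143 = -510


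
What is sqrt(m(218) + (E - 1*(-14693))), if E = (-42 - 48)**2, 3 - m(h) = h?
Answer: sqrt(22578) ≈ 150.26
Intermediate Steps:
m(h) = 3 - h
E = 8100 (E = (-90)**2 = 8100)
sqrt(m(218) + (E - 1*(-14693))) = sqrt((3 - 1*218) + (8100 - 1*(-14693))) = sqrt((3 - 218) + (8100 + 14693)) = sqrt(-215 + 22793) = sqrt(22578)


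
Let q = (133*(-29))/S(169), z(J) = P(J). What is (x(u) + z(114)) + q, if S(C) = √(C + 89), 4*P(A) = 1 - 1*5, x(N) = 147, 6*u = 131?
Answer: 146 - 3857*√258/258 ≈ -94.126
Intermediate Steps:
u = 131/6 (u = (⅙)*131 = 131/6 ≈ 21.833)
P(A) = -1 (P(A) = (1 - 1*5)/4 = (1 - 5)/4 = (¼)*(-4) = -1)
S(C) = √(89 + C)
z(J) = -1
q = -3857*√258/258 (q = (133*(-29))/(√(89 + 169)) = -3857*√258/258 ≈ -240.13)
(x(u) + z(114)) + q = (147 - 1) - 3857*√258/258 = 146 - 3857*√258/258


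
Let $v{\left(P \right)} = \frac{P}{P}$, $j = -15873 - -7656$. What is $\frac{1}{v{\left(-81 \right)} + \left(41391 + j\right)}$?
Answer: $\frac{1}{33175} \approx 3.0143 \cdot 10^{-5}$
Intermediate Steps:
$j = -8217$ ($j = -15873 + 7656 = -8217$)
$v{\left(P \right)} = 1$
$\frac{1}{v{\left(-81 \right)} + \left(41391 + j\right)} = \frac{1}{1 + \left(41391 - 8217\right)} = \frac{1}{1 + 33174} = \frac{1}{33175}$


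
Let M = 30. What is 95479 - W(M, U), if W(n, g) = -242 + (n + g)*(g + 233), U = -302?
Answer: 76953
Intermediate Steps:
W(n, g) = -242 + (233 + g)*(g + n) (W(n, g) = -242 + (g + n)*(233 + g) = -242 + (233 + g)*(g + n))
95479 - W(M, U) = 95479 - (-242 + (-302)**2 + 233*(-302) + 233*30 - 302*30) = 95479 - (-242 + 91204 - 70366 + 6990 - 9060) = 95479 - 1*18526 = 95479 - 18526 = 76953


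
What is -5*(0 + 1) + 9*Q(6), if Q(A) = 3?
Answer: 22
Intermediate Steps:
-5*(0 + 1) + 9*Q(6) = -5*(0 + 1) + 9*3 = -5*1 + 27 = -5 + 27 = 22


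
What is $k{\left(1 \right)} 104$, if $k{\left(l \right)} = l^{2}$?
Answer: $104$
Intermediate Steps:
$k{\left(1 \right)} 104 = 1^{2} \cdot 104 = 1 \cdot 104 = 104$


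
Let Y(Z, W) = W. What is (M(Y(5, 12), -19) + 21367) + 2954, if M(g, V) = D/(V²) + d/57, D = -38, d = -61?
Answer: 1386230/57 ≈ 24320.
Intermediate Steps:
M(g, V) = -61/57 - 38/V² (M(g, V) = -38/V² - 61/57 = -61/57 - 38/V²)
(M(Y(5, 12), -19) + 21367) + 2954 = ((-61/57 - 38/(-19)²) + 21367) + 2954 = ((-61/57 - 38*1/361) + 21367) + 2954 = ((-61/57 - 2/19) + 21367) + 2954 = (-67/57 + 21367) + 2954 = 1217852/57 + 2954 = 1386230/57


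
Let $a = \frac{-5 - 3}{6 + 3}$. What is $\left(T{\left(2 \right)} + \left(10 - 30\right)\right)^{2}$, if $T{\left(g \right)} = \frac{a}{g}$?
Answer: $\frac{33856}{81} \approx 417.98$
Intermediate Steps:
$a = - \frac{8}{9} \approx -0.88889$
$T{\left(g \right)} = - \frac{8}{9 g}$
$\left(T{\left(2 \right)} + \left(10 - 30\right)\right)^{2} = \left(- \frac{8}{9 \cdot 2} + \left(10 - 30\right)\right)^{2} = \left(\left(- \frac{8}{9}\right) \frac{1}{2} - 20\right)^{2} = \left(- \frac{4}{9} - 20\right)^{2} = \left(- \frac{184}{9}\right)^{2} = \frac{33856}{81}$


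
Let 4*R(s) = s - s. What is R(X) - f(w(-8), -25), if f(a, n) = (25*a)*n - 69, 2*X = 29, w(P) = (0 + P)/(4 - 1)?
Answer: -4793/3 ≈ -1597.7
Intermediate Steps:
w(P) = P/3
X = 29/2 (X = (1/2)*29 = 29/2 ≈ 14.500)
R(s) = 0 (R(s) = (s - s)/4 = (1/4)*0 = 0)
f(a, n) = -69 + 25*a*n (f(a, n) = 25*a*n - 69 = -69 + 25*a*n)
R(X) - f(w(-8), -25) = 0 - (-69 + 25*((1/3)*(-8))*(-25)) = 0 - (-69 + 25*(-8/3)*(-25)) = 0 - (-69 + 5000/3) = 0 - 1*4793/3 = 0 - 4793/3 = -4793/3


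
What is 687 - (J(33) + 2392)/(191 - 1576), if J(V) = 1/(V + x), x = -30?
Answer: 2861662/4155 ≈ 688.73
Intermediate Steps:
J(V) = 1/(-30 + V) (J(V) = 1/(V - 30) = 1/(-30 + V))
687 - (J(33) + 2392)/(191 - 1576) = 687 - (1/(-30 + 33) + 2392)/(191 - 1576) = 687 - (1/3 + 2392)/(-1385) = 687 - (1/3 + 2392)*(-1)/1385 = 687 - 7177*(-1)/(3*1385) = 687 - 1*(-7177/4155) = 687 + 7177/4155 = 2861662/4155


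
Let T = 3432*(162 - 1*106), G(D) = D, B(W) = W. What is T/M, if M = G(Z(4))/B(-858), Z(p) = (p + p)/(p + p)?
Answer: -164900736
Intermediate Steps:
Z(p) = 1 (Z(p) = (2*p)/((2*p)) = (2*p)*(1/(2*p)) = 1)
M = -1/858 (M = 1/(-858) = 1*(-1/858) = -1/858 ≈ -0.0011655)
T = 192192 (T = 3432*(162 - 106) = 3432*56 = 192192)
T/M = 192192/(-1/858) = 192192*(-858) = -164900736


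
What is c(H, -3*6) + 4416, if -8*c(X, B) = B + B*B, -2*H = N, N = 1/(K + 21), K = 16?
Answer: 17511/4 ≈ 4377.8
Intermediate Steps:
N = 1/37 (N = 1/(16 + 21) = 1/37 ≈ 0.027027)
H = -1/74 (H = -1/2*1/37 = -1/74 ≈ -0.013514)
c(X, B) = -B/8 - B**2/8 (c(X, B) = -(B + B*B)/8 = -(B + B**2)/8 = -B/8 - B**2/8)
c(H, -3*6) + 4416 = -(-3*6)*(1 - 3*6)/8 + 4416 = -1/8*(-18)*(1 - 18) + 4416 = -1/8*(-18)*(-17) + 4416 = -153/4 + 4416 = 17511/4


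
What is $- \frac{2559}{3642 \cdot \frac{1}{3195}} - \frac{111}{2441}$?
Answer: $- \frac{6652677489}{2963374} \approx -2245.0$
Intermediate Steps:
$- \frac{2559}{3642 \cdot \frac{1}{3195}} - \frac{111}{2441} = - \frac{2559}{\frac{1214}{1065}} - \frac{111}{2441} = \left(-2559\right) \frac{1065}{1214} - \frac{111}{2441} = - \frac{2725335}{1214} - \frac{111}{2441} = - \frac{6652677489}{2963374}$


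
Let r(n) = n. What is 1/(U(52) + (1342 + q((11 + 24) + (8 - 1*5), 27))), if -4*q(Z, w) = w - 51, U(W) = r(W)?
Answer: 1/1400 ≈ 0.00071429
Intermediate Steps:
U(W) = W
q(Z, w) = 51/4 - w/4 (q(Z, w) = -(w - 51)/4 = -(-51 + w)/4 = 51/4 - w/4)
1/(U(52) + (1342 + q((11 + 24) + (8 - 1*5), 27))) = 1/(52 + (1342 + (51/4 - ¼*27))) = 1/(52 + (1342 + (51/4 - 27/4))) = 1/(52 + (1342 + 6)) = 1/(52 + 1348) = 1/1400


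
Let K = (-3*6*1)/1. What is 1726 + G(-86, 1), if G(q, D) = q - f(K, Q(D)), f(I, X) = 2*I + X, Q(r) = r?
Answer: 1675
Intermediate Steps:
K = -18 (K = -18*1*1 = -18*1 = -18)
f(I, X) = X + 2*I
G(q, D) = 36 + q - D (G(q, D) = q - (D + 2*(-18)) = q - (D - 36) = q - (-36 + D) = q + (36 - D) = 36 + q - D)
1726 + G(-86, 1) = 1726 + (36 - 86 - 1*1) = 1726 + (36 - 86 - 1) = 1726 - 51 = 1675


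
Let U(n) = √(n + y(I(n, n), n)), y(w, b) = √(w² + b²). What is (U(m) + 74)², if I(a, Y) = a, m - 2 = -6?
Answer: 4*(37 + √(-1 + √2))² ≈ 5668.2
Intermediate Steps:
m = -4 (m = 2 - 6 = -4)
y(w, b) = √(b² + w²)
U(n) = √(n + √2*√(n²)) (U(n) = √(n + √(n² + n²)) = √(n + √(2*n²)) = √(n + √2*√(n²)))
(U(m) + 74)² = (√(-4 + √2*√((-4)²)) + 74)² = (√(-4 + √2*√16) + 74)² = (√(-4 + √2*4) + 74)² = (√(-4 + 4*√2) + 74)² = (74 + √(-4 + 4*√2))²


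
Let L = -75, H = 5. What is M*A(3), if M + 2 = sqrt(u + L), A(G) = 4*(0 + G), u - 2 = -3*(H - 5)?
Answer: -24 + 12*I*sqrt(73) ≈ -24.0 + 102.53*I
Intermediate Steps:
u = 2 (u = 2 - 3*(5 - 5) = 2 - 3*0 = 2 + 0 = 2)
A(G) = 4*G
M = -2 + I*sqrt(73) (M = -2 + sqrt(2 - 75) = -2 + sqrt(-73) = -2 + I*sqrt(73) ≈ -2.0 + 8.544*I)
M*A(3) = (-2 + I*sqrt(73))*(4*3) = (-2 + I*sqrt(73))*12 = -24 + 12*I*sqrt(73)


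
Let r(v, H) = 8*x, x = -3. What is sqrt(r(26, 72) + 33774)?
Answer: 75*sqrt(6) ≈ 183.71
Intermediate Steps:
r(v, H) = -24 (r(v, H) = 8*(-3) = -24)
sqrt(r(26, 72) + 33774) = sqrt(-24 + 33774) = sqrt(33750) = 75*sqrt(6)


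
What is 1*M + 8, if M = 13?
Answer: 21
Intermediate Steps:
1*M + 8 = 1*13 + 8 = 13 + 8 = 21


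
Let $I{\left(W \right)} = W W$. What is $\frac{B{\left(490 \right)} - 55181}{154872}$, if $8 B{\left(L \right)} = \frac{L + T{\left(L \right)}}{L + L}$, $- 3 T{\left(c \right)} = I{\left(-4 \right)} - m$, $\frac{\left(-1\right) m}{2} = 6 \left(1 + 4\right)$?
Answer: $- \frac{648927863}{1821294720} \approx -0.3563$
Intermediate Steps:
$I{\left(W \right)} = W^{2}$
$m = -60$ ($m = - 2 \cdot 6 \left(1 + 4\right) = - 2 \cdot 6 \cdot 5 = \left(-2\right) 30 = -60$)
$T{\left(c \right)} = - \frac{76}{3}$ ($T{\left(c \right)} = - \frac{\left(-4\right)^{2} - -60}{3} = - \frac{16 + 60}{3} = \left(- \frac{1}{3}\right) 76 = - \frac{76}{3}$)
$B{\left(L \right)} = \frac{- \frac{76}{3} + L}{16 L}$ ($B{\left(L \right)} = \frac{\left(L - \frac{76}{3}\right) \frac{1}{L + L}}{8} = \frac{\left(- \frac{76}{3} + L\right) \frac{1}{2 L}}{8} = \frac{\frac{1}{2} \frac{1}{L} \left(- \frac{76}{3} + L\right)}{8} = \frac{- \frac{76}{3} + L}{16 L}$)
$\frac{B{\left(490 \right)} - 55181}{154872} = \frac{\frac{-76 + 3 \cdot 490}{48 \cdot 490} - 55181}{154872} = \left(\frac{1}{48} \cdot \frac{1}{490} \left(-76 + 1470\right) - 55181\right) \frac{1}{154872} = \left(\frac{1}{48} \cdot \frac{1}{490} \cdot 1394 - 55181\right) \frac{1}{154872} = \left(\frac{697}{11760} - 55181\right) \frac{1}{154872} = \left(- \frac{648927863}{11760}\right) \frac{1}{154872} = - \frac{648927863}{1821294720}$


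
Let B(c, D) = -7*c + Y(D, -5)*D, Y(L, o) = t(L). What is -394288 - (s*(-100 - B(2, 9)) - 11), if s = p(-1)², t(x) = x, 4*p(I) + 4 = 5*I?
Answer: -6294905/16 ≈ -3.9343e+5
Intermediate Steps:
p(I) = -1 + 5*I/4 (p(I) = -1 + (5*I)/4 = -1 + 5*I/4)
s = 81/16 (s = (-1 + (5/4)*(-1))² = (-1 - 5/4)² = (-9/4)² = 81/16 ≈ 5.0625)
Y(L, o) = L
B(c, D) = D² - 7*c (B(c, D) = -7*c + D*D = -7*c + D² = D² - 7*c)
-394288 - (s*(-100 - B(2, 9)) - 11) = -394288 - (81*(-100 - (9² - 7*2))/16 - 11) = -394288 - (81*(-100 - (81 - 14))/16 - 11) = -394288 - (81*(-100 - 1*67)/16 - 11) = -394288 - (81*(-100 - 67)/16 - 11) = -394288 - ((81/16)*(-167) - 11) = -394288 - (-13527/16 - 11) = -394288 - 1*(-13703/16) = -394288 + 13703/16 = -6294905/16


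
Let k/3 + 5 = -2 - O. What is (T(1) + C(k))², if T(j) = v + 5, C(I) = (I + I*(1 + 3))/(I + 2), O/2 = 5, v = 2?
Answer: 357604/2401 ≈ 148.94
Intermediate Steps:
O = 10 (O = 2*5 = 10)
k = -51 (k = -15 + 3*(-2 - 1*10) = -15 + 3*(-2 - 10) = -15 + 3*(-12) = -15 - 36 = -51)
C(I) = 5*I/(2 + I) (C(I) = (I + I*4)/(2 + I) = (I + 4*I)/(2 + I) = (5*I)/(2 + I) = 5*I/(2 + I))
T(j) = 7 (T(j) = 2 + 5 = 7)
(T(1) + C(k))² = (7 + 5*(-51)/(2 - 51))² = (7 + 5*(-51)/(-49))² = (7 + 5*(-51)*(-1/49))² = (7 + 255/49)² = (598/49)² = 357604/2401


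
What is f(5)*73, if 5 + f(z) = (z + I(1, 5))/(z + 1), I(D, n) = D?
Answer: -292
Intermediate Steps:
f(z) = -4 (f(z) = -5 + (z + 1)/(z + 1) = -5 + (1 + z)/(1 + z) = -5 + 1 = -4)
f(5)*73 = -4*73 = -292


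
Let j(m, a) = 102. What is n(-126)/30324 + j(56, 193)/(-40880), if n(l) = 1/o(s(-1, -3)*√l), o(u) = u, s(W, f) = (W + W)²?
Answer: -51/20440 - I*√14/5094432 ≈ -0.0024951 - 7.3446e-7*I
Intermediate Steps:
s(W, f) = 4*W² (s(W, f) = (2*W)² = 4*W²)
n(l) = 1/(4*√l) (n(l) = 1/((4*(-1)²)*√l) = 1/((4*1)*√l) = 1/(4*√l))
n(-126)/30324 + j(56, 193)/(-40880) = (1/(4*√(-126)))/30324 + 102/(-40880) = ((-I*√14/42)/4)*(1/30324) + 102*(-1/40880) = -I*√14/168*(1/30324) - 51/20440 = -I*√14/5094432 - 51/20440 = -51/20440 - I*√14/5094432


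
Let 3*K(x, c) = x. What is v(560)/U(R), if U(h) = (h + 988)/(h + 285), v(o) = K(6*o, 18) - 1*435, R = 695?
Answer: 671300/1683 ≈ 398.87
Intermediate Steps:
K(x, c) = x/3
v(o) = -435 + 2*o (v(o) = (6*o)/3 - 1*435 = 2*o - 435 = -435 + 2*o)
U(h) = (988 + h)/(285 + h)
v(560)/U(R) = (-435 + 2*560)/(((988 + 695)/(285 + 695))) = (-435 + 1120)/((1683/980)) = 685/(((1/980)*1683)) = 685/(1683/980) = 685*(980/1683) = 671300/1683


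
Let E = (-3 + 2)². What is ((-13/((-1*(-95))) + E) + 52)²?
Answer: 25220484/9025 ≈ 2794.5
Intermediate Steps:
E = 1 (E = (-1)² = 1)
((-13/((-1*(-95))) + E) + 52)² = ((-13/((-1*(-95))) + 1) + 52)² = ((-13/95 + 1) + 52)² = (82/95 + 52)² = (5022/95)² = 25220484/9025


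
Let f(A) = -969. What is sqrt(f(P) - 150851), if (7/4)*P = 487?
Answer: 2*I*sqrt(37955) ≈ 389.64*I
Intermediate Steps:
P = 1948/7 (P = (4/7)*487 = 1948/7 ≈ 278.29)
sqrt(f(P) - 150851) = sqrt(-969 - 150851) = sqrt(-151820) = 2*I*sqrt(37955)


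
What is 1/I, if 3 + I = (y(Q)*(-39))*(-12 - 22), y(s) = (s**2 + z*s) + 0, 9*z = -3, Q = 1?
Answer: 1/881 ≈ 0.0011351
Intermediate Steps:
z = -1/3 (z = (1/9)*(-3) = -1/3 ≈ -0.33333)
y(s) = s**2 - s/3 (y(s) = (s**2 - s/3) + 0 = s**2 - s/3)
I = 881 (I = -3 + ((1*(-1/3 + 1))*(-39))*(-12 - 22) = -3 + ((1*(2/3))*(-39))*(-34) = -3 + ((2/3)*(-39))*(-34) = -3 - 26*(-34) = -3 + 884 = 881)
1/I = 1/881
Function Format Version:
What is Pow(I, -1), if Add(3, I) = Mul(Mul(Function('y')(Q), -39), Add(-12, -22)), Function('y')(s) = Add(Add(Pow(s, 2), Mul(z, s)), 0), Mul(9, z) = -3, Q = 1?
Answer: Rational(1, 881) ≈ 0.0011351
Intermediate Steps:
z = Rational(-1, 3) (z = Mul(Rational(1, 9), -3) = Rational(-1, 3) ≈ -0.33333)
Function('y')(s) = Add(Pow(s, 2), Mul(Rational(-1, 3), s)) (Function('y')(s) = Add(Add(Pow(s, 2), Mul(Rational(-1, 3), s)), 0) = Add(Pow(s, 2), Mul(Rational(-1, 3), s)))
I = 881 (I = Add(-3, Mul(Mul(Mul(1, Add(Rational(-1, 3), 1)), -39), Add(-12, -22))) = Add(-3, Mul(Mul(Mul(1, Rational(2, 3)), -39), -34)) = Add(-3, Mul(Mul(Rational(2, 3), -39), -34)) = Add(-3, Mul(-26, -34)) = Add(-3, 884) = 881)
Pow(I, -1) = Pow(881, -1) = Rational(1, 881)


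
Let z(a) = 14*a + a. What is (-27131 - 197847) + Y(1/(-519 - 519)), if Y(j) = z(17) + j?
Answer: -233262475/1038 ≈ -2.2472e+5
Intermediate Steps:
z(a) = 15*a
Y(j) = 255 + j (Y(j) = 15*17 + j = 255 + j)
(-27131 - 197847) + Y(1/(-519 - 519)) = (-27131 - 197847) + (255 + 1/(-519 - 519)) = -224978 + (255 + 1/(-1038)) = -224978 + (255 - 1/1038) = -224978 + 264689/1038 = -233262475/1038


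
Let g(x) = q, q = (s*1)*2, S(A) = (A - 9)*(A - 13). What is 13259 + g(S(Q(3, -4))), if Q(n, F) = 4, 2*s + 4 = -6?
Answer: 13249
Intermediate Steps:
s = -5 (s = -2 + (½)*(-6) = -2 - 3 = -5)
S(A) = (-13 + A)*(-9 + A) (S(A) = (-9 + A)*(-13 + A) = (-13 + A)*(-9 + A))
q = -10 (q = -5*1*2 = -5*2 = -10)
g(x) = -10
13259 + g(S(Q(3, -4))) = 13259 - 10 = 13249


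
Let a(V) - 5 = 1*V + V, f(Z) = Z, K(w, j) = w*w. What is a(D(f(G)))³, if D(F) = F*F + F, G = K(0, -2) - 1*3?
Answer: 4913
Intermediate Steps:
K(w, j) = w²
G = -3 (G = 0² - 1*3 = 0 - 3 = -3)
D(F) = F + F² (D(F) = F² + F = F + F²)
a(V) = 5 + 2*V (a(V) = 5 + (1*V + V) = 5 + (V + V) = 5 + 2*V)
a(D(f(G)))³ = (5 + 2*(-3*(1 - 3)))³ = (5 + 2*(-3*(-2)))³ = (5 + 2*6)³ = (5 + 12)³ = 17³ = 4913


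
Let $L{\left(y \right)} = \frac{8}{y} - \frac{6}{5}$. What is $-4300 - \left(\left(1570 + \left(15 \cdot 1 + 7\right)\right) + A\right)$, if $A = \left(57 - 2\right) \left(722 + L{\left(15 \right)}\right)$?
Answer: $- \frac{136696}{3} \approx -45565.0$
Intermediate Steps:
$L{\left(y \right)} = - \frac{6}{5} + \frac{8}{y}$ ($L{\left(y \right)} = \frac{8}{y} - \frac{6}{5} = - \frac{6}{5} + \frac{8}{y}$)
$A = \frac{119020}{3}$ ($A = \left(57 - 2\right) \left(722 - \left(\frac{6}{5} - \frac{8}{15}\right)\right) = 55 \left(722 + \left(- \frac{6}{5} + 8 \cdot \frac{1}{15}\right)\right) = 55 \left(722 + \left(- \frac{6}{5} + \frac{8}{15}\right)\right) = 55 \left(722 - \frac{2}{3}\right) = 55 \cdot \frac{2164}{3} = \frac{119020}{3} \approx 39673.0$)
$-4300 - \left(\left(1570 + \left(15 \cdot 1 + 7\right)\right) + A\right) = -4300 - \left(\left(1570 + \left(15 \cdot 1 + 7\right)\right) + \frac{119020}{3}\right) = -4300 - \left(\left(1570 + \left(15 + 7\right)\right) + \frac{119020}{3}\right) = -4300 - \left(\left(1570 + 22\right) + \frac{119020}{3}\right) = -4300 - \left(1592 + \frac{119020}{3}\right) = -4300 - \frac{123796}{3} = - \frac{136696}{3}$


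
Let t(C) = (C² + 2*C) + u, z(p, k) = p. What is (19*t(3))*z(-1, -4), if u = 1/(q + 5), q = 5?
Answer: -2869/10 ≈ -286.90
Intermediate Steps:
u = ⅒ (u = 1/(5 + 5) = 1/10 = ⅒ ≈ 0.10000)
t(C) = ⅒ + C² + 2*C (t(C) = (C² + 2*C) + ⅒ = ⅒ + C² + 2*C)
(19*t(3))*z(-1, -4) = (19*(⅒ + 3² + 2*3))*(-1) = (19*(⅒ + 9 + 6))*(-1) = (19*(151/10))*(-1) = (2869/10)*(-1) = -2869/10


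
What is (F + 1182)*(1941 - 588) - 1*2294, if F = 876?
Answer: 2782180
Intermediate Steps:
(F + 1182)*(1941 - 588) - 1*2294 = (876 + 1182)*(1941 - 588) - 1*2294 = 2058*1353 - 2294 = 2784474 - 2294 = 2782180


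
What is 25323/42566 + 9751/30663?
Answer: 1191540215/1305201258 ≈ 0.91292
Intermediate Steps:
25323/42566 + 9751/30663 = 1191540215/1305201258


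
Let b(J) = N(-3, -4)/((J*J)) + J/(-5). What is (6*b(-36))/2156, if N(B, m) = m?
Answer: 11659/582120 ≈ 0.020029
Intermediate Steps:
b(J) = -4/J² - J/5 (b(J) = -4/J² + J/(-5) = -4/J² + J*(-⅕) = -4/J² - J/5)
(6*b(-36))/2156 = (6*(-4/(-36)² - ⅕*(-36)))/2156 = (6*(-4*1/1296 + 36/5))*(1/2156) = (6*(-1/324 + 36/5))*(1/2156) = (6*(11659/1620))*(1/2156) = (11659/270)*(1/2156) = 11659/582120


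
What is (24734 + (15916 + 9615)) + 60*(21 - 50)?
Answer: 48525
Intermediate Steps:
(24734 + (15916 + 9615)) + 60*(21 - 50) = (24734 + 25531) + 60*(-29) = 50265 - 1740 = 48525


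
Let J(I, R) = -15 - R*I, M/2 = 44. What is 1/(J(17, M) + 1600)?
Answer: 1/89 ≈ 0.011236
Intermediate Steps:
M = 88 (M = 2*44 = 88)
J(I, R) = -15 - I*R
1/(J(17, M) + 1600) = 1/((-15 - 1*17*88) + 1600) = 1/((-15 - 1496) + 1600) = 1/(-1511 + 1600) = 1/89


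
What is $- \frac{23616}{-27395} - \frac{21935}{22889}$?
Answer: $- \frac{60362701}{627044155} \approx -0.096265$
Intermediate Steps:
$- \frac{23616}{-27395} - \frac{21935}{22889} = \left(-23616\right) \left(- \frac{1}{27395}\right) - \frac{21935}{22889} = \frac{23616}{27395} - \frac{21935}{22889} = - \frac{60362701}{627044155}$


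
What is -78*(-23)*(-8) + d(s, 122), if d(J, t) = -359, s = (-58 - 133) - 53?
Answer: -14711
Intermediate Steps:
s = -244 (s = -191 - 53 = -244)
-78*(-23)*(-8) + d(s, 122) = -78*(-23)*(-8) - 359 = 1794*(-8) - 359 = -14352 - 359 = -14711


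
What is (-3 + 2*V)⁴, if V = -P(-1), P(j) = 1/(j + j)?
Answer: 16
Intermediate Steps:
P(j) = 1/(2*j)
V = ½ (V = -1/(2*(-1)) = -(-1)/2 = -1*(-½) = ½ ≈ 0.50000)
(-3 + 2*V)⁴ = (-3 + 2*(½))⁴ = (-3 + 1)⁴ = (-2)⁴ = 16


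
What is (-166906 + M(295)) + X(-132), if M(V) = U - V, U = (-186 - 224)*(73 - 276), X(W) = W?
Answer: -84103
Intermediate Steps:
U = 83230 (U = -410*(-203) = 83230)
M(V) = 83230 - V
(-166906 + M(295)) + X(-132) = (-166906 + (83230 - 1*295)) - 132 = (-166906 + (83230 - 295)) - 132 = (-166906 + 82935) - 132 = -83971 - 132 = -84103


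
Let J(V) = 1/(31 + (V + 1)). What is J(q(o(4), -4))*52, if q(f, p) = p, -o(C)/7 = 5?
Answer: 13/7 ≈ 1.8571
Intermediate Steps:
o(C) = -35 (o(C) = -7*5 = -35)
J(V) = 1/(32 + V) (J(V) = 1/(31 + (1 + V)) = 1/(32 + V))
J(q(o(4), -4))*52 = 52/(32 - 4) = 52/28 = (1/28)*52 = 13/7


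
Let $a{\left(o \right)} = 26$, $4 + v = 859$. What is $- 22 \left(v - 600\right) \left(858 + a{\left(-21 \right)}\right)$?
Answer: $-4959240$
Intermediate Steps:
$v = 855$ ($v = -4 + 859 = 855$)
$- 22 \left(v - 600\right) \left(858 + a{\left(-21 \right)}\right) = - 22 \left(855 - 600\right) \left(858 + 26\right) = - 22 \cdot 255 \cdot 884 = \left(-22\right) 225420 = -4959240$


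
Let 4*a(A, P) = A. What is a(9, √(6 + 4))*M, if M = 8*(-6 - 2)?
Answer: -144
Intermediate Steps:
a(A, P) = A/4
M = -64 (M = 8*(-8) = -64)
a(9, √(6 + 4))*M = ((¼)*9)*(-64) = (9/4)*(-64) = -144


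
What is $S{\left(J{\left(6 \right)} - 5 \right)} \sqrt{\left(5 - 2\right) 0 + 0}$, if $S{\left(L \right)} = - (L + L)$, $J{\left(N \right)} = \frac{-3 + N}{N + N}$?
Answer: $0$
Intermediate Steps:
$J{\left(N \right)} = \frac{-3 + N}{2 N}$
$S{\left(L \right)} = - 2 L$
$S{\left(J{\left(6 \right)} - 5 \right)} \sqrt{\left(5 - 2\right) 0 + 0} = - 2 \left(\frac{-3 + 6}{2 \cdot 6} - 5\right) \sqrt{\left(5 - 2\right) 0 + 0} = - 2 \left(\frac{1}{2} \cdot \frac{1}{6} \cdot 3 - 5\right) \sqrt{3 \cdot 0 + 0} = - 2 \left(\frac{1}{4} - 5\right) \sqrt{0 + 0} = \left(-2\right) \left(- \frac{19}{4}\right) \sqrt{0} = \frac{19}{2} \cdot 0 = 0$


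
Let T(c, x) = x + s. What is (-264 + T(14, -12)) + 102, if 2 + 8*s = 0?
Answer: -697/4 ≈ -174.25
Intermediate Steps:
s = -1/4 (s = -1/4 + (1/8)*0 = -1/4 + 0 = -1/4 ≈ -0.25000)
T(c, x) = -1/4 + x (T(c, x) = x - 1/4 = -1/4 + x)
(-264 + T(14, -12)) + 102 = (-264 + (-1/4 - 12)) + 102 = (-264 - 49/4) + 102 = -1105/4 + 102 = -697/4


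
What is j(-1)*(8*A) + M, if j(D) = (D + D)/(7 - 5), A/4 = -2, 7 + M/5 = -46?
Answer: -201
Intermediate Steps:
M = -265 (M = -35 + 5*(-46) = -35 - 230 = -265)
A = -8 (A = 4*(-2) = -8)
j(D) = D (j(D) = (2*D)/2 = (2*D)*(½) = D)
j(-1)*(8*A) + M = -8*(-8) - 265 = -1*(-64) - 265 = 64 - 265 = -201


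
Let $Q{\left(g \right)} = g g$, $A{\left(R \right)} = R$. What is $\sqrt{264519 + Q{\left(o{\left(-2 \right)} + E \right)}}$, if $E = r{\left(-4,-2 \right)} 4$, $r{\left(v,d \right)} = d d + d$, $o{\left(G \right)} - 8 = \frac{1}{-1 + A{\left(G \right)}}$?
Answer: $\frac{4 \sqrt{148930}}{3} \approx 514.55$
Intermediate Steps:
$o{\left(G \right)} = 8 + \frac{1}{-1 + G}$
$r{\left(v,d \right)} = d + d^{2}$ ($r{\left(v,d \right)} = d^{2} + d = d + d^{2}$)
$E = 8$ ($E = - 2 \left(1 - 2\right) 4 = \left(-2\right) \left(-1\right) 4 = 2 \cdot 4 = 8$)
$Q{\left(g \right)} = g^{2}$
$\sqrt{264519 + Q{\left(o{\left(-2 \right)} + E \right)}} = \sqrt{264519 + \left(\frac{-7 + 8 \left(-2\right)}{-1 - 2} + 8\right)^{2}} = \sqrt{264519 + \left(\frac{-7 - 16}{-3} + 8\right)^{2}} = \sqrt{264519 + \left(\left(- \frac{1}{3}\right) \left(-23\right) + 8\right)^{2}} = \sqrt{264519 + \left(\frac{23}{3} + 8\right)^{2}} = \sqrt{264519 + \left(\frac{47}{3}\right)^{2}} = \sqrt{264519 + \frac{2209}{9}} = \sqrt{\frac{2382880}{9}} = \frac{4 \sqrt{148930}}{3}$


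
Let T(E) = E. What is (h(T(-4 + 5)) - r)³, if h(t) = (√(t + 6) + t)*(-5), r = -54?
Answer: 143374 - 36890*√7 ≈ 45772.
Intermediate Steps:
h(t) = -5*t - 5*√(6 + t) (h(t) = (√(6 + t) + t)*(-5) = (t + √(6 + t))*(-5) = -5*t - 5*√(6 + t))
(h(T(-4 + 5)) - r)³ = ((-5*(-4 + 5) - 5*√(6 + (-4 + 5))) - 1*(-54))³ = ((-5*1 - 5*√(6 + 1)) + 54)³ = ((-5 - 5*√7) + 54)³ = (49 - 5*√7)³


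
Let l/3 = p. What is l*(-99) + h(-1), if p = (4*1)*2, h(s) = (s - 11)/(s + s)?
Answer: -2370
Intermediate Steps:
h(s) = (-11 + s)/(2*s) (h(s) = (-11 + s)/((2*s)) = (-11 + s)*(1/(2*s)) = (-11 + s)/(2*s))
p = 8 (p = 4*2 = 8)
l = 24 (l = 3*8 = 24)
l*(-99) + h(-1) = 24*(-99) + (½)*(-11 - 1)/(-1) = -2376 + (½)*(-1)*(-12) = -2376 + 6 = -2370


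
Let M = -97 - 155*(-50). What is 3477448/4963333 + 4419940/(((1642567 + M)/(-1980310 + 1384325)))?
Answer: -50286519602718389/31502274551 ≈ -1.5963e+6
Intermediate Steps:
M = 7653 (M = -97 + 7750 = 7653)
3477448/4963333 + 4419940/(((1642567 + M)/(-1980310 + 1384325))) = 3477448/4963333 + 4419940/(((1642567 + 7653)/(-1980310 + 1384325))) = 3477448*(1/4963333) + 4419940/((1650220/(-595985))) = 3477448/4963333 + 4419940/((1650220*(-1/595985))) = 3477448/4963333 + 4419940/(-25388/9169) = 3477448/4963333 + 4419940*(-9169/25388) = 3477448/4963333 - 10131607465/6347 = -50286519602718389/31502274551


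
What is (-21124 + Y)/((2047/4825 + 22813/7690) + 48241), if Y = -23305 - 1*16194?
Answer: -449874189550/358014387681 ≈ -1.2566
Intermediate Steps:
Y = -39499 (Y = -23305 - 16194 = -39499)
(-21124 + Y)/((2047/4825 + 22813/7690) + 48241) = (-21124 - 39499)/((2047/4825 + 22813/7690) + 48241) = -60623/((2047*(1/4825) + 22813*(1/7690)) + 48241) = -60623/((2047/4825 + 22813/7690) + 48241) = -60623/(25162831/7420850 + 48241) = -60623/358014387681/7420850 = -60623*7420850/358014387681 = -449874189550/358014387681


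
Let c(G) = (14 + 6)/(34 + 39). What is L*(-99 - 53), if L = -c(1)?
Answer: 3040/73 ≈ 41.644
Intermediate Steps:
c(G) = 20/73
L = -20/73 (L = -1*20/73 = -20/73 ≈ -0.27397)
L*(-99 - 53) = -20*(-99 - 53)/73 = -20/73*(-152) = 3040/73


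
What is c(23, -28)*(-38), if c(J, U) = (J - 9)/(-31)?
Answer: 532/31 ≈ 17.161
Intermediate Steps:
c(J, U) = 9/31 - J/31 (c(J, U) = (-9 + J)*(-1/31) = 9/31 - J/31)
c(23, -28)*(-38) = (9/31 - 1/31*23)*(-38) = (9/31 - 23/31)*(-38) = -14/31*(-38) = 532/31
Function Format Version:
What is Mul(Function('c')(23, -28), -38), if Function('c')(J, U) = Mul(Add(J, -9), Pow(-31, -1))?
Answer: Rational(532, 31) ≈ 17.161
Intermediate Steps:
Function('c')(J, U) = Add(Rational(9, 31), Mul(Rational(-1, 31), J)) (Function('c')(J, U) = Mul(Add(-9, J), Rational(-1, 31)) = Add(Rational(9, 31), Mul(Rational(-1, 31), J)))
Mul(Function('c')(23, -28), -38) = Mul(Add(Rational(9, 31), Mul(Rational(-1, 31), 23)), -38) = Mul(Add(Rational(9, 31), Rational(-23, 31)), -38) = Mul(Rational(-14, 31), -38) = Rational(532, 31)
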